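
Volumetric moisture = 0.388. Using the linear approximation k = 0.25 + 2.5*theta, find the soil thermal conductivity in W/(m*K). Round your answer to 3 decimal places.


Step 1: k = 0.25 + 2.5 * theta
Step 2: k = 0.25 + 2.5 * 0.388
Step 3: k = 0.25 + 0.97
Step 4: k = 1.22 W/(m*K)

1.22


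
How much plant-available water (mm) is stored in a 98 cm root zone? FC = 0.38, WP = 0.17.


Step 1: Available water = (FC - WP) * depth * 10
Step 2: AW = (0.38 - 0.17) * 98 * 10
Step 3: AW = 0.21 * 98 * 10
Step 4: AW = 205.8 mm

205.8


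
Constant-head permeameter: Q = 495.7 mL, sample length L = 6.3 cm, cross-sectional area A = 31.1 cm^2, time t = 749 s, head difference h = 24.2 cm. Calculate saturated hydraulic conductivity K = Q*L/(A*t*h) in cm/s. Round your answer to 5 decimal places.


Step 1: K = Q * L / (A * t * h)
Step 2: Numerator = 495.7 * 6.3 = 3122.91
Step 3: Denominator = 31.1 * 749 * 24.2 = 563712.38
Step 4: K = 3122.91 / 563712.38 = 0.00554 cm/s

0.00554


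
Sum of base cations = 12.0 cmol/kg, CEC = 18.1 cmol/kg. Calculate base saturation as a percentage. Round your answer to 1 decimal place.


Step 1: BS = 100 * (sum of bases) / CEC
Step 2: BS = 100 * 12.0 / 18.1
Step 3: BS = 66.3%

66.3


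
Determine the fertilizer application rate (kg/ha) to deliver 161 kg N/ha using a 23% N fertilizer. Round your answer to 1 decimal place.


Step 1: Fertilizer rate = target N / (N content / 100)
Step 2: Rate = 161 / (23 / 100)
Step 3: Rate = 161 / 0.23
Step 4: Rate = 700.0 kg/ha

700.0


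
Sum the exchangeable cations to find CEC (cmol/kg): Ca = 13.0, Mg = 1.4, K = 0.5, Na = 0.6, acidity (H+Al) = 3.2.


Step 1: CEC = Ca + Mg + K + Na + (H+Al)
Step 2: CEC = 13.0 + 1.4 + 0.5 + 0.6 + 3.2
Step 3: CEC = 18.7 cmol/kg

18.7


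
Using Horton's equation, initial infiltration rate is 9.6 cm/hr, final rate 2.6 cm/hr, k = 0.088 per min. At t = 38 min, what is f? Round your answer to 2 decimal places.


Step 1: f = fc + (f0 - fc) * exp(-k * t)
Step 2: exp(-0.088 * 38) = 0.035295
Step 3: f = 2.6 + (9.6 - 2.6) * 0.035295
Step 4: f = 2.6 + 7.0 * 0.035295
Step 5: f = 2.85 cm/hr

2.85


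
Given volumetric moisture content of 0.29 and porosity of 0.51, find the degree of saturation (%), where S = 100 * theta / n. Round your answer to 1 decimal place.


Step 1: S = 100 * theta_v / n
Step 2: S = 100 * 0.29 / 0.51
Step 3: S = 56.9%

56.9


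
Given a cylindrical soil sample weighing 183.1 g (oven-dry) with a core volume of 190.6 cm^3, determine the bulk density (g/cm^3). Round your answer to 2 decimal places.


Step 1: Identify the formula: BD = dry mass / volume
Step 2: Substitute values: BD = 183.1 / 190.6
Step 3: BD = 0.96 g/cm^3

0.96


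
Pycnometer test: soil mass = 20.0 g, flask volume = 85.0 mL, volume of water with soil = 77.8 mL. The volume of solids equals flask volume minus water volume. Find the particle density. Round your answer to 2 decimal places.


Step 1: Volume of solids = flask volume - water volume with soil
Step 2: V_solids = 85.0 - 77.8 = 7.2 mL
Step 3: Particle density = mass / V_solids = 20.0 / 7.2 = 2.78 g/cm^3

2.78


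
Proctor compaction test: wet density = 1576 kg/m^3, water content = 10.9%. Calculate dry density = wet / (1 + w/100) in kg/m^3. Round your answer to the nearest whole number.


Step 1: Dry density = wet density / (1 + w/100)
Step 2: Dry density = 1576 / (1 + 10.9/100)
Step 3: Dry density = 1576 / 1.109
Step 4: Dry density = 1421 kg/m^3

1421


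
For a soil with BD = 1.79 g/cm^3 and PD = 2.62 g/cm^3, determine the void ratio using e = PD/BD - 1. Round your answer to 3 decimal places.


Step 1: e = PD / BD - 1
Step 2: e = 2.62 / 1.79 - 1
Step 3: e = 1.46369 - 1
Step 4: e = 0.464

0.464


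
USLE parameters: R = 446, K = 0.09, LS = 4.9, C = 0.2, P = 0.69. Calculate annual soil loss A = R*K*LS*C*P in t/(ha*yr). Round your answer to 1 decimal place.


Step 1: A = R * K * LS * C * P
Step 2: R * K = 446 * 0.09 = 40.14
Step 3: (R*K) * LS = 40.14 * 4.9 = 196.686
Step 4: * C * P = 196.686 * 0.2 * 0.69 = 27.1
Step 5: A = 27.1 t/(ha*yr)

27.1


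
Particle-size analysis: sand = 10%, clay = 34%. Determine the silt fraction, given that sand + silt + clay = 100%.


Step 1: sand + silt + clay = 100%
Step 2: silt = 100 - sand - clay
Step 3: silt = 100 - 10 - 34
Step 4: silt = 56%

56


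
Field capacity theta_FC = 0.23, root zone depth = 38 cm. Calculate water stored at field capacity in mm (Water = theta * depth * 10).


Step 1: Water (mm) = theta_FC * depth (cm) * 10
Step 2: Water = 0.23 * 38 * 10
Step 3: Water = 87.4 mm

87.4


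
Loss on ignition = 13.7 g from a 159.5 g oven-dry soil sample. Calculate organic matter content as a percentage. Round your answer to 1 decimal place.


Step 1: OM% = 100 * LOI / sample mass
Step 2: OM = 100 * 13.7 / 159.5
Step 3: OM = 8.6%

8.6


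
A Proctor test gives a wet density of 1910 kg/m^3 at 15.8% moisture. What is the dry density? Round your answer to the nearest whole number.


Step 1: Dry density = wet density / (1 + w/100)
Step 2: Dry density = 1910 / (1 + 15.8/100)
Step 3: Dry density = 1910 / 1.158
Step 4: Dry density = 1649 kg/m^3

1649


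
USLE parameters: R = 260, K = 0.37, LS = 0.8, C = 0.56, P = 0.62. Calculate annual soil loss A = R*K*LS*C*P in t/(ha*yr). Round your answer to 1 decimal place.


Step 1: A = R * K * LS * C * P
Step 2: R * K = 260 * 0.37 = 96.2
Step 3: (R*K) * LS = 96.2 * 0.8 = 76.96
Step 4: * C * P = 76.96 * 0.56 * 0.62 = 26.7
Step 5: A = 26.7 t/(ha*yr)

26.7


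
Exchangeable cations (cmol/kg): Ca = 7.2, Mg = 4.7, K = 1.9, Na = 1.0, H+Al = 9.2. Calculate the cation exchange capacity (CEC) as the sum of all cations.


Step 1: CEC = Ca + Mg + K + Na + (H+Al)
Step 2: CEC = 7.2 + 4.7 + 1.9 + 1.0 + 9.2
Step 3: CEC = 24.0 cmol/kg

24.0


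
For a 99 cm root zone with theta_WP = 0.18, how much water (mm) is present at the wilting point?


Step 1: Water (mm) = theta_WP * depth * 10
Step 2: Water = 0.18 * 99 * 10
Step 3: Water = 178.2 mm

178.2


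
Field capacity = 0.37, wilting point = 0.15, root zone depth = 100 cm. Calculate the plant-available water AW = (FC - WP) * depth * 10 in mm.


Step 1: Available water = (FC - WP) * depth * 10
Step 2: AW = (0.37 - 0.15) * 100 * 10
Step 3: AW = 0.22 * 100 * 10
Step 4: AW = 220.0 mm

220.0


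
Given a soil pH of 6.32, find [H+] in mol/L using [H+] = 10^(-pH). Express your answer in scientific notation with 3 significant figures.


Step 1: [H+] = 10^(-pH)
Step 2: [H+] = 10^(-6.32)
Step 3: [H+] = 4.79e-07 mol/L

4.79e-07


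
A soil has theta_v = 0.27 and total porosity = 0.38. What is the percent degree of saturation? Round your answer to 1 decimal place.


Step 1: S = 100 * theta_v / n
Step 2: S = 100 * 0.27 / 0.38
Step 3: S = 71.1%

71.1


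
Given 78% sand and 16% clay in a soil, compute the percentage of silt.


Step 1: sand + silt + clay = 100%
Step 2: silt = 100 - sand - clay
Step 3: silt = 100 - 78 - 16
Step 4: silt = 6%

6


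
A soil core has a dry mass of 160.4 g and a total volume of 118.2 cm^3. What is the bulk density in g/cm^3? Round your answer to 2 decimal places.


Step 1: Identify the formula: BD = dry mass / volume
Step 2: Substitute values: BD = 160.4 / 118.2
Step 3: BD = 1.36 g/cm^3

1.36


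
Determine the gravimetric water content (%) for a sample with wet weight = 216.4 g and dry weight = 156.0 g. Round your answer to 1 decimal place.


Step 1: Water mass = wet - dry = 216.4 - 156.0 = 60.4 g
Step 2: w = 100 * water mass / dry mass
Step 3: w = 100 * 60.4 / 156.0 = 38.7%

38.7


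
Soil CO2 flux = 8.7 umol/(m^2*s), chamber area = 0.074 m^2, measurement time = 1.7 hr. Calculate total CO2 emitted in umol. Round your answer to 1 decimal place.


Step 1: Convert time to seconds: 1.7 hr * 3600 = 6120.0 s
Step 2: Total = flux * area * time_s
Step 3: Total = 8.7 * 0.074 * 6120.0
Step 4: Total = 3940.1 umol

3940.1


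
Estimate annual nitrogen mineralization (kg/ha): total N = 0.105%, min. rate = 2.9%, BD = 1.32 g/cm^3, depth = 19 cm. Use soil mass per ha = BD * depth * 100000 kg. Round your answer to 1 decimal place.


Step 1: Soil mass per ha = BD * depth * 100000 = 1.32 * 19 * 100000 = 2508000 kg
Step 2: Total N pool = soil mass * N%/100 = 2508000 * 0.105/100 = 2633.4 kg/ha
Step 3: N mineralized = N pool * rate%/100 = 2633.4 * 2.9/100 = 76.4 kg/ha/yr

76.4


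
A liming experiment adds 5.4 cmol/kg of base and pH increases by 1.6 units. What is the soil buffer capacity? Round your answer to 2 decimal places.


Step 1: BC = change in base / change in pH
Step 2: BC = 5.4 / 1.6
Step 3: BC = 3.38 cmol/(kg*pH unit)

3.38


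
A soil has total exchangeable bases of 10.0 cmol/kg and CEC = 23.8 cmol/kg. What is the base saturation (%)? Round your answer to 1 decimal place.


Step 1: BS = 100 * (sum of bases) / CEC
Step 2: BS = 100 * 10.0 / 23.8
Step 3: BS = 42.0%

42.0


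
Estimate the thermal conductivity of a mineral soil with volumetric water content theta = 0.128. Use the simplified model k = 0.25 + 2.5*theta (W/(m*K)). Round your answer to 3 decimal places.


Step 1: k = 0.25 + 2.5 * theta
Step 2: k = 0.25 + 2.5 * 0.128
Step 3: k = 0.25 + 0.32
Step 4: k = 0.57 W/(m*K)

0.57


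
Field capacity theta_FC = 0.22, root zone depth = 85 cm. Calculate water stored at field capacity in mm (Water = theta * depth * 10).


Step 1: Water (mm) = theta_FC * depth (cm) * 10
Step 2: Water = 0.22 * 85 * 10
Step 3: Water = 187.0 mm

187.0


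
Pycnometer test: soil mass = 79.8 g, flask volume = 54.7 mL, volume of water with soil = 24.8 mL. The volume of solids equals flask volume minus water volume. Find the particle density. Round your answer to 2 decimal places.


Step 1: Volume of solids = flask volume - water volume with soil
Step 2: V_solids = 54.7 - 24.8 = 29.9 mL
Step 3: Particle density = mass / V_solids = 79.8 / 29.9 = 2.67 g/cm^3

2.67


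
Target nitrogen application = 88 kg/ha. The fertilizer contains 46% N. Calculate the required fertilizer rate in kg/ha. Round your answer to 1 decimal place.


Step 1: Fertilizer rate = target N / (N content / 100)
Step 2: Rate = 88 / (46 / 100)
Step 3: Rate = 88 / 0.46
Step 4: Rate = 191.3 kg/ha

191.3


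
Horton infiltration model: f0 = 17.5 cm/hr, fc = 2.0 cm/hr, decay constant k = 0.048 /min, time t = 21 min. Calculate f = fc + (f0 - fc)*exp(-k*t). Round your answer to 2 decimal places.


Step 1: f = fc + (f0 - fc) * exp(-k * t)
Step 2: exp(-0.048 * 21) = 0.364948
Step 3: f = 2.0 + (17.5 - 2.0) * 0.364948
Step 4: f = 2.0 + 15.5 * 0.364948
Step 5: f = 7.66 cm/hr

7.66


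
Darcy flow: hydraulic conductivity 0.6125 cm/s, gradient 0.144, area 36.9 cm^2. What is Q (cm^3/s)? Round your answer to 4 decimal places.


Step 1: Apply Darcy's law: Q = K * i * A
Step 2: Q = 0.6125 * 0.144 * 36.9
Step 3: Q = 3.2546 cm^3/s

3.2546


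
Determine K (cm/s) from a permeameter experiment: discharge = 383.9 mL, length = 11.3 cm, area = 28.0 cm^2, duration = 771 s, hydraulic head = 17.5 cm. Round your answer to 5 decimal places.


Step 1: K = Q * L / (A * t * h)
Step 2: Numerator = 383.9 * 11.3 = 4338.07
Step 3: Denominator = 28.0 * 771 * 17.5 = 377790.0
Step 4: K = 4338.07 / 377790.0 = 0.01148 cm/s

0.01148


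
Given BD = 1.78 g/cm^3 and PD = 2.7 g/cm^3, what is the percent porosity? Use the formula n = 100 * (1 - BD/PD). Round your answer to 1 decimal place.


Step 1: Formula: n = 100 * (1 - BD / PD)
Step 2: n = 100 * (1 - 1.78 / 2.7)
Step 3: n = 100 * (1 - 0.65926)
Step 4: n = 34.1%

34.1


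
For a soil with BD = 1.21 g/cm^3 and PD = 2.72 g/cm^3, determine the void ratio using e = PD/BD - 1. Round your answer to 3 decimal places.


Step 1: e = PD / BD - 1
Step 2: e = 2.72 / 1.21 - 1
Step 3: e = 2.24793 - 1
Step 4: e = 1.248

1.248


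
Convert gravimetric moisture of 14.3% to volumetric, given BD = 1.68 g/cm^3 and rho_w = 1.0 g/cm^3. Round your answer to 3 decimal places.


Step 1: theta = (w / 100) * BD / rho_w
Step 2: theta = (14.3 / 100) * 1.68 / 1.0
Step 3: theta = 0.143 * 1.68
Step 4: theta = 0.24

0.24


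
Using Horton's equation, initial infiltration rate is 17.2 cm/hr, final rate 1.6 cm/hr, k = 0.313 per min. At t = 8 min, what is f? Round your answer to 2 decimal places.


Step 1: f = fc + (f0 - fc) * exp(-k * t)
Step 2: exp(-0.313 * 8) = 0.081757
Step 3: f = 1.6 + (17.2 - 1.6) * 0.081757
Step 4: f = 1.6 + 15.6 * 0.081757
Step 5: f = 2.88 cm/hr

2.88


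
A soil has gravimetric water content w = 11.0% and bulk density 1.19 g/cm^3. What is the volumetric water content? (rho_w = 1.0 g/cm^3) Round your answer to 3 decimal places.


Step 1: theta = (w / 100) * BD / rho_w
Step 2: theta = (11.0 / 100) * 1.19 / 1.0
Step 3: theta = 0.11 * 1.19
Step 4: theta = 0.131

0.131


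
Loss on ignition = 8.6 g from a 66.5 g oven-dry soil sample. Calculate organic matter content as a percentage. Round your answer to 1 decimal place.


Step 1: OM% = 100 * LOI / sample mass
Step 2: OM = 100 * 8.6 / 66.5
Step 3: OM = 12.9%

12.9


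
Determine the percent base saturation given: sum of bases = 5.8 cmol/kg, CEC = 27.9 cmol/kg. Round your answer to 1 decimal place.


Step 1: BS = 100 * (sum of bases) / CEC
Step 2: BS = 100 * 5.8 / 27.9
Step 3: BS = 20.8%

20.8


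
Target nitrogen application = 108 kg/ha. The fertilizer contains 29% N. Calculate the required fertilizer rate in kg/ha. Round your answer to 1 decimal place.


Step 1: Fertilizer rate = target N / (N content / 100)
Step 2: Rate = 108 / (29 / 100)
Step 3: Rate = 108 / 0.29
Step 4: Rate = 372.4 kg/ha

372.4


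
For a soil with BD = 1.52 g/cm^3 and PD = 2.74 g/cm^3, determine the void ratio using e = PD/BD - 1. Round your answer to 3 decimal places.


Step 1: e = PD / BD - 1
Step 2: e = 2.74 / 1.52 - 1
Step 3: e = 1.80263 - 1
Step 4: e = 0.803

0.803


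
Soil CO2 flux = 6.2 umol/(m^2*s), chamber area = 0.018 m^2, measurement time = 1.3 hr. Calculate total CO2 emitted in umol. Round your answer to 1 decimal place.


Step 1: Convert time to seconds: 1.3 hr * 3600 = 4680.0 s
Step 2: Total = flux * area * time_s
Step 3: Total = 6.2 * 0.018 * 4680.0
Step 4: Total = 522.3 umol

522.3


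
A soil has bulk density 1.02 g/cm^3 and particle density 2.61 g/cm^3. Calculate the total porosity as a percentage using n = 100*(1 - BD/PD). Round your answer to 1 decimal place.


Step 1: Formula: n = 100 * (1 - BD / PD)
Step 2: n = 100 * (1 - 1.02 / 2.61)
Step 3: n = 100 * (1 - 0.3908)
Step 4: n = 60.9%

60.9


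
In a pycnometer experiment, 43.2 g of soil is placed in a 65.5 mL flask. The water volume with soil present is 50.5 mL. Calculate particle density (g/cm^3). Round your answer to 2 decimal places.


Step 1: Volume of solids = flask volume - water volume with soil
Step 2: V_solids = 65.5 - 50.5 = 15.0 mL
Step 3: Particle density = mass / V_solids = 43.2 / 15.0 = 2.88 g/cm^3

2.88


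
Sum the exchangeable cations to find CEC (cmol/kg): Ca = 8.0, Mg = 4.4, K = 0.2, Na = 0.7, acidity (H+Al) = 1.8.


Step 1: CEC = Ca + Mg + K + Na + (H+Al)
Step 2: CEC = 8.0 + 4.4 + 0.2 + 0.7 + 1.8
Step 3: CEC = 15.1 cmol/kg

15.1


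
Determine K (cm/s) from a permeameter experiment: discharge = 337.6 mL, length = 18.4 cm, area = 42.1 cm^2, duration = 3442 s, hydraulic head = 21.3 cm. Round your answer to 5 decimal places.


Step 1: K = Q * L / (A * t * h)
Step 2: Numerator = 337.6 * 18.4 = 6211.84
Step 3: Denominator = 42.1 * 3442 * 21.3 = 3086544.66
Step 4: K = 6211.84 / 3086544.66 = 0.00201 cm/s

0.00201


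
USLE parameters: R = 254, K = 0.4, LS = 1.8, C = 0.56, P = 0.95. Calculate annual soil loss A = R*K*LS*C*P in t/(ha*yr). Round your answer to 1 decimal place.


Step 1: A = R * K * LS * C * P
Step 2: R * K = 254 * 0.4 = 101.6
Step 3: (R*K) * LS = 101.6 * 1.8 = 182.88
Step 4: * C * P = 182.88 * 0.56 * 0.95 = 97.3
Step 5: A = 97.3 t/(ha*yr)

97.3


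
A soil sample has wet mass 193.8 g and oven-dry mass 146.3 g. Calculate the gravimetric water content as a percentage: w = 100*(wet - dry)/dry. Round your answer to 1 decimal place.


Step 1: Water mass = wet - dry = 193.8 - 146.3 = 47.5 g
Step 2: w = 100 * water mass / dry mass
Step 3: w = 100 * 47.5 / 146.3 = 32.5%

32.5


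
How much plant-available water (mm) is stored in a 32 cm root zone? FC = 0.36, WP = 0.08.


Step 1: Available water = (FC - WP) * depth * 10
Step 2: AW = (0.36 - 0.08) * 32 * 10
Step 3: AW = 0.28 * 32 * 10
Step 4: AW = 89.6 mm

89.6


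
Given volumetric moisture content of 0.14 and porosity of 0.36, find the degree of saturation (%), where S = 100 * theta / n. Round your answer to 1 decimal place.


Step 1: S = 100 * theta_v / n
Step 2: S = 100 * 0.14 / 0.36
Step 3: S = 38.9%

38.9


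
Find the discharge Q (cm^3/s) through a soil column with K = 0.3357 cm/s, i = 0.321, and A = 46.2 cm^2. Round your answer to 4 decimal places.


Step 1: Apply Darcy's law: Q = K * i * A
Step 2: Q = 0.3357 * 0.321 * 46.2
Step 3: Q = 4.9785 cm^3/s

4.9785


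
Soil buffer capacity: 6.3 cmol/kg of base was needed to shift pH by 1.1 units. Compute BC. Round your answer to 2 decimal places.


Step 1: BC = change in base / change in pH
Step 2: BC = 6.3 / 1.1
Step 3: BC = 5.73 cmol/(kg*pH unit)

5.73


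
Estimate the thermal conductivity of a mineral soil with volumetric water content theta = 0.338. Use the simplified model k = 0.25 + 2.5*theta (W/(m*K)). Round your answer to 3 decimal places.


Step 1: k = 0.25 + 2.5 * theta
Step 2: k = 0.25 + 2.5 * 0.338
Step 3: k = 0.25 + 0.845
Step 4: k = 1.095 W/(m*K)

1.095


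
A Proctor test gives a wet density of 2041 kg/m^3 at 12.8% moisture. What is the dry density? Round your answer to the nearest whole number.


Step 1: Dry density = wet density / (1 + w/100)
Step 2: Dry density = 2041 / (1 + 12.8/100)
Step 3: Dry density = 2041 / 1.128
Step 4: Dry density = 1809 kg/m^3

1809


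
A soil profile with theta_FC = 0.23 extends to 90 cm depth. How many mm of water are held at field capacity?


Step 1: Water (mm) = theta_FC * depth (cm) * 10
Step 2: Water = 0.23 * 90 * 10
Step 3: Water = 207.0 mm

207.0


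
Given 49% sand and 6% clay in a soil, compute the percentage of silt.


Step 1: sand + silt + clay = 100%
Step 2: silt = 100 - sand - clay
Step 3: silt = 100 - 49 - 6
Step 4: silt = 45%

45


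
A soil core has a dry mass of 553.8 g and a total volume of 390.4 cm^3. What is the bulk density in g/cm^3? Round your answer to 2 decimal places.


Step 1: Identify the formula: BD = dry mass / volume
Step 2: Substitute values: BD = 553.8 / 390.4
Step 3: BD = 1.42 g/cm^3

1.42


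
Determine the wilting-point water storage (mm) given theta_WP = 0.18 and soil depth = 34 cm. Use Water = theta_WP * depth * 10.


Step 1: Water (mm) = theta_WP * depth * 10
Step 2: Water = 0.18 * 34 * 10
Step 3: Water = 61.2 mm

61.2


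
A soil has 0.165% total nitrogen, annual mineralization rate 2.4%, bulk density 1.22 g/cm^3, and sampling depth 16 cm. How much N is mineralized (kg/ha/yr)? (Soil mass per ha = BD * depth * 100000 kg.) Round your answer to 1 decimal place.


Step 1: Soil mass per ha = BD * depth * 100000 = 1.22 * 16 * 100000 = 1952000 kg
Step 2: Total N pool = soil mass * N%/100 = 1952000 * 0.165/100 = 3220.8 kg/ha
Step 3: N mineralized = N pool * rate%/100 = 3220.8 * 2.4/100 = 77.3 kg/ha/yr

77.3


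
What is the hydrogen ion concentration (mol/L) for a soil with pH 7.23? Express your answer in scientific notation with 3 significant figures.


Step 1: [H+] = 10^(-pH)
Step 2: [H+] = 10^(-7.23)
Step 3: [H+] = 5.89e-08 mol/L

5.89e-08


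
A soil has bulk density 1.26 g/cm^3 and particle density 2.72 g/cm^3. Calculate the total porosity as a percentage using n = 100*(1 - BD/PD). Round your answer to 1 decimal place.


Step 1: Formula: n = 100 * (1 - BD / PD)
Step 2: n = 100 * (1 - 1.26 / 2.72)
Step 3: n = 100 * (1 - 0.46324)
Step 4: n = 53.7%

53.7


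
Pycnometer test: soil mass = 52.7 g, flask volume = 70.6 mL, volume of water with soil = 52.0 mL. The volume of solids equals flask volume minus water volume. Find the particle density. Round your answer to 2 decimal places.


Step 1: Volume of solids = flask volume - water volume with soil
Step 2: V_solids = 70.6 - 52.0 = 18.6 mL
Step 3: Particle density = mass / V_solids = 52.7 / 18.6 = 2.83 g/cm^3

2.83


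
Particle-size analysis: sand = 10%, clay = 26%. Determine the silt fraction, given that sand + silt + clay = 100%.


Step 1: sand + silt + clay = 100%
Step 2: silt = 100 - sand - clay
Step 3: silt = 100 - 10 - 26
Step 4: silt = 64%

64


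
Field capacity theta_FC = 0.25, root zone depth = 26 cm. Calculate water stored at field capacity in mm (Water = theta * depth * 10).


Step 1: Water (mm) = theta_FC * depth (cm) * 10
Step 2: Water = 0.25 * 26 * 10
Step 3: Water = 65.0 mm

65.0


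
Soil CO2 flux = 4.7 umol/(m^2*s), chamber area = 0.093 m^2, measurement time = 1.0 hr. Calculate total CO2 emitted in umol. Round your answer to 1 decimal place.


Step 1: Convert time to seconds: 1.0 hr * 3600 = 3600.0 s
Step 2: Total = flux * area * time_s
Step 3: Total = 4.7 * 0.093 * 3600.0
Step 4: Total = 1573.6 umol

1573.6


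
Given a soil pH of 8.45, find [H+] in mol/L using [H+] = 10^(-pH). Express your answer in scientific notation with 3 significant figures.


Step 1: [H+] = 10^(-pH)
Step 2: [H+] = 10^(-8.45)
Step 3: [H+] = 3.55e-09 mol/L

3.55e-09


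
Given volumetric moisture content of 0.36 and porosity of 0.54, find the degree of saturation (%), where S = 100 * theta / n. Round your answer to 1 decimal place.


Step 1: S = 100 * theta_v / n
Step 2: S = 100 * 0.36 / 0.54
Step 3: S = 66.7%

66.7


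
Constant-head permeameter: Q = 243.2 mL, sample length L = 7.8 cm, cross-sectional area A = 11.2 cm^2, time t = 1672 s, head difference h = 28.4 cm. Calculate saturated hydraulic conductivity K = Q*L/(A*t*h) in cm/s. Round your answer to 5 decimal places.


Step 1: K = Q * L / (A * t * h)
Step 2: Numerator = 243.2 * 7.8 = 1896.96
Step 3: Denominator = 11.2 * 1672 * 28.4 = 531829.76
Step 4: K = 1896.96 / 531829.76 = 0.00357 cm/s

0.00357


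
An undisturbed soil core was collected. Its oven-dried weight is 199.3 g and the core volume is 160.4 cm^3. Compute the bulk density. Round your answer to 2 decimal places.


Step 1: Identify the formula: BD = dry mass / volume
Step 2: Substitute values: BD = 199.3 / 160.4
Step 3: BD = 1.24 g/cm^3

1.24


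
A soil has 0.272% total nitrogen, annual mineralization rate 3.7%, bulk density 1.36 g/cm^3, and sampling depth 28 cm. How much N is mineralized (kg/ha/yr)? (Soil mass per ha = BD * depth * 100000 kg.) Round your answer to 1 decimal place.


Step 1: Soil mass per ha = BD * depth * 100000 = 1.36 * 28 * 100000 = 3808000 kg
Step 2: Total N pool = soil mass * N%/100 = 3808000 * 0.272/100 = 10357.76 kg/ha
Step 3: N mineralized = N pool * rate%/100 = 10357.76 * 3.7/100 = 383.2 kg/ha/yr

383.2


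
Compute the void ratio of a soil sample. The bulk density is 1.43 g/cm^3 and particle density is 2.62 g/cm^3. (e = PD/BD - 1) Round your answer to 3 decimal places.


Step 1: e = PD / BD - 1
Step 2: e = 2.62 / 1.43 - 1
Step 3: e = 1.83217 - 1
Step 4: e = 0.832

0.832


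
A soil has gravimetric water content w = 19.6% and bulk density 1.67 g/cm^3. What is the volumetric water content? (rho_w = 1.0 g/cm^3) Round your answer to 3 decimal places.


Step 1: theta = (w / 100) * BD / rho_w
Step 2: theta = (19.6 / 100) * 1.67 / 1.0
Step 3: theta = 0.196 * 1.67
Step 4: theta = 0.327

0.327


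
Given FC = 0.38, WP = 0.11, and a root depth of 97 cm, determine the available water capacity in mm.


Step 1: Available water = (FC - WP) * depth * 10
Step 2: AW = (0.38 - 0.11) * 97 * 10
Step 3: AW = 0.27 * 97 * 10
Step 4: AW = 261.9 mm

261.9


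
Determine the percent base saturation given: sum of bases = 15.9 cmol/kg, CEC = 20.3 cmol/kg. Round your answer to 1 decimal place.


Step 1: BS = 100 * (sum of bases) / CEC
Step 2: BS = 100 * 15.9 / 20.3
Step 3: BS = 78.3%

78.3


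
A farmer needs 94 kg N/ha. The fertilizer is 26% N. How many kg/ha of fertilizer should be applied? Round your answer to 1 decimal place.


Step 1: Fertilizer rate = target N / (N content / 100)
Step 2: Rate = 94 / (26 / 100)
Step 3: Rate = 94 / 0.26
Step 4: Rate = 361.5 kg/ha

361.5


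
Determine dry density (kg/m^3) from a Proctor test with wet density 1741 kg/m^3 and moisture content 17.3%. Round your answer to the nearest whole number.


Step 1: Dry density = wet density / (1 + w/100)
Step 2: Dry density = 1741 / (1 + 17.3/100)
Step 3: Dry density = 1741 / 1.173
Step 4: Dry density = 1484 kg/m^3

1484


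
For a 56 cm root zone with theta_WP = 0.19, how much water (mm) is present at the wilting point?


Step 1: Water (mm) = theta_WP * depth * 10
Step 2: Water = 0.19 * 56 * 10
Step 3: Water = 106.4 mm

106.4


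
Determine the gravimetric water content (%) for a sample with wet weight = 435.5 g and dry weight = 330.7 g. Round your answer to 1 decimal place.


Step 1: Water mass = wet - dry = 435.5 - 330.7 = 104.8 g
Step 2: w = 100 * water mass / dry mass
Step 3: w = 100 * 104.8 / 330.7 = 31.7%

31.7


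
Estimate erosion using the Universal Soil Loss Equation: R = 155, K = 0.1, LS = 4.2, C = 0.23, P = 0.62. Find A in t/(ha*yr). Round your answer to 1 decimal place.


Step 1: A = R * K * LS * C * P
Step 2: R * K = 155 * 0.1 = 15.5
Step 3: (R*K) * LS = 15.5 * 4.2 = 65.1
Step 4: * C * P = 65.1 * 0.23 * 0.62 = 9.3
Step 5: A = 9.3 t/(ha*yr)

9.3


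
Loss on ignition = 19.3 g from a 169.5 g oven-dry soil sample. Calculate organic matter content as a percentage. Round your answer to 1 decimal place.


Step 1: OM% = 100 * LOI / sample mass
Step 2: OM = 100 * 19.3 / 169.5
Step 3: OM = 11.4%

11.4


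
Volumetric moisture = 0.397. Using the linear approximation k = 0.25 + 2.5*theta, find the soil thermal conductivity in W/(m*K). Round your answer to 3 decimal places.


Step 1: k = 0.25 + 2.5 * theta
Step 2: k = 0.25 + 2.5 * 0.397
Step 3: k = 0.25 + 0.993
Step 4: k = 1.243 W/(m*K)

1.243


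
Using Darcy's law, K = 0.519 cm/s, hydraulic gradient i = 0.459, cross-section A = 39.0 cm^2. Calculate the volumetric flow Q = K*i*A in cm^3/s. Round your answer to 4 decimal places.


Step 1: Apply Darcy's law: Q = K * i * A
Step 2: Q = 0.519 * 0.459 * 39.0
Step 3: Q = 9.2906 cm^3/s

9.2906


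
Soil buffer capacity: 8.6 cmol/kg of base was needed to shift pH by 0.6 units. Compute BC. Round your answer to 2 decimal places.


Step 1: BC = change in base / change in pH
Step 2: BC = 8.6 / 0.6
Step 3: BC = 14.33 cmol/(kg*pH unit)

14.33


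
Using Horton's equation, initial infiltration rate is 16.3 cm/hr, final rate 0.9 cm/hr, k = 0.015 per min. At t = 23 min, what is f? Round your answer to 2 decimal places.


Step 1: f = fc + (f0 - fc) * exp(-k * t)
Step 2: exp(-0.015 * 23) = 0.70822
Step 3: f = 0.9 + (16.3 - 0.9) * 0.70822
Step 4: f = 0.9 + 15.4 * 0.70822
Step 5: f = 11.81 cm/hr

11.81


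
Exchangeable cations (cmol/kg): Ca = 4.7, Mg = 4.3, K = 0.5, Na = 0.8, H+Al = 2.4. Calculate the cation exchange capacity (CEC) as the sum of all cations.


Step 1: CEC = Ca + Mg + K + Na + (H+Al)
Step 2: CEC = 4.7 + 4.3 + 0.5 + 0.8 + 2.4
Step 3: CEC = 12.7 cmol/kg

12.7


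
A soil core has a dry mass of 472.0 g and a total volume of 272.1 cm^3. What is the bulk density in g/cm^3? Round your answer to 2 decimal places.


Step 1: Identify the formula: BD = dry mass / volume
Step 2: Substitute values: BD = 472.0 / 272.1
Step 3: BD = 1.73 g/cm^3

1.73


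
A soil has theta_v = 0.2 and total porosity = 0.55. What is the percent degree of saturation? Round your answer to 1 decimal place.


Step 1: S = 100 * theta_v / n
Step 2: S = 100 * 0.2 / 0.55
Step 3: S = 36.4%

36.4


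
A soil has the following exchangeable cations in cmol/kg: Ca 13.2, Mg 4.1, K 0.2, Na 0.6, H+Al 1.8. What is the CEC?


Step 1: CEC = Ca + Mg + K + Na + (H+Al)
Step 2: CEC = 13.2 + 4.1 + 0.2 + 0.6 + 1.8
Step 3: CEC = 19.9 cmol/kg

19.9


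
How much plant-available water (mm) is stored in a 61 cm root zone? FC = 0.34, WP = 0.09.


Step 1: Available water = (FC - WP) * depth * 10
Step 2: AW = (0.34 - 0.09) * 61 * 10
Step 3: AW = 0.25 * 61 * 10
Step 4: AW = 152.5 mm

152.5


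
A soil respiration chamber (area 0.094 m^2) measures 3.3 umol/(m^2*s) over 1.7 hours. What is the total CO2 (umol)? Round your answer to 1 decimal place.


Step 1: Convert time to seconds: 1.7 hr * 3600 = 6120.0 s
Step 2: Total = flux * area * time_s
Step 3: Total = 3.3 * 0.094 * 6120.0
Step 4: Total = 1898.4 umol

1898.4


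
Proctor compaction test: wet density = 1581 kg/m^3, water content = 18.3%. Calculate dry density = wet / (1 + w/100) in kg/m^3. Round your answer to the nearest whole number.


Step 1: Dry density = wet density / (1 + w/100)
Step 2: Dry density = 1581 / (1 + 18.3/100)
Step 3: Dry density = 1581 / 1.183
Step 4: Dry density = 1336 kg/m^3

1336


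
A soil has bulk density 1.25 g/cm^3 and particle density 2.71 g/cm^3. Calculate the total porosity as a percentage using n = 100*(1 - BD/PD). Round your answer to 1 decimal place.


Step 1: Formula: n = 100 * (1 - BD / PD)
Step 2: n = 100 * (1 - 1.25 / 2.71)
Step 3: n = 100 * (1 - 0.46125)
Step 4: n = 53.9%

53.9


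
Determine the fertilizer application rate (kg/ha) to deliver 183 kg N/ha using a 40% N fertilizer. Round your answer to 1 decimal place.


Step 1: Fertilizer rate = target N / (N content / 100)
Step 2: Rate = 183 / (40 / 100)
Step 3: Rate = 183 / 0.4
Step 4: Rate = 457.5 kg/ha

457.5


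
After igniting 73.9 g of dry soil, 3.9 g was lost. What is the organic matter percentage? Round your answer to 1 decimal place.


Step 1: OM% = 100 * LOI / sample mass
Step 2: OM = 100 * 3.9 / 73.9
Step 3: OM = 5.3%

5.3


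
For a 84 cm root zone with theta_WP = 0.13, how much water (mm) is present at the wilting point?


Step 1: Water (mm) = theta_WP * depth * 10
Step 2: Water = 0.13 * 84 * 10
Step 3: Water = 109.2 mm

109.2


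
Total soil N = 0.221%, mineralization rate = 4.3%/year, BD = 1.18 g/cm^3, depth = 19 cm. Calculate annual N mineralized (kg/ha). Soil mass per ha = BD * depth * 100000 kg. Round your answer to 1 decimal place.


Step 1: Soil mass per ha = BD * depth * 100000 = 1.18 * 19 * 100000 = 2242000 kg
Step 2: Total N pool = soil mass * N%/100 = 2242000 * 0.221/100 = 4954.82 kg/ha
Step 3: N mineralized = N pool * rate%/100 = 4954.82 * 4.3/100 = 213.1 kg/ha/yr

213.1


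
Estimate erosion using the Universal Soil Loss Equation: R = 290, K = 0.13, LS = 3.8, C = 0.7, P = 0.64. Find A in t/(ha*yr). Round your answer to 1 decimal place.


Step 1: A = R * K * LS * C * P
Step 2: R * K = 290 * 0.13 = 37.7
Step 3: (R*K) * LS = 37.7 * 3.8 = 143.26
Step 4: * C * P = 143.26 * 0.7 * 0.64 = 64.2
Step 5: A = 64.2 t/(ha*yr)

64.2


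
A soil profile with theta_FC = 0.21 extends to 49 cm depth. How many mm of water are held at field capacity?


Step 1: Water (mm) = theta_FC * depth (cm) * 10
Step 2: Water = 0.21 * 49 * 10
Step 3: Water = 102.9 mm

102.9


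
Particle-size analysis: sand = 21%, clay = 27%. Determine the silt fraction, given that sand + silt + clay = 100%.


Step 1: sand + silt + clay = 100%
Step 2: silt = 100 - sand - clay
Step 3: silt = 100 - 21 - 27
Step 4: silt = 52%

52


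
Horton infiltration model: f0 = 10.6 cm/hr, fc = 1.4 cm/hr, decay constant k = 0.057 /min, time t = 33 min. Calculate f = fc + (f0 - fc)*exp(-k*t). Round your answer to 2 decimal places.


Step 1: f = fc + (f0 - fc) * exp(-k * t)
Step 2: exp(-0.057 * 33) = 0.152438
Step 3: f = 1.4 + (10.6 - 1.4) * 0.152438
Step 4: f = 1.4 + 9.2 * 0.152438
Step 5: f = 2.8 cm/hr

2.8


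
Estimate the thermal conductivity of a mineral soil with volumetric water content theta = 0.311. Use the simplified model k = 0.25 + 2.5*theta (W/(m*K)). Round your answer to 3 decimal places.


Step 1: k = 0.25 + 2.5 * theta
Step 2: k = 0.25 + 2.5 * 0.311
Step 3: k = 0.25 + 0.778
Step 4: k = 1.028 W/(m*K)

1.028


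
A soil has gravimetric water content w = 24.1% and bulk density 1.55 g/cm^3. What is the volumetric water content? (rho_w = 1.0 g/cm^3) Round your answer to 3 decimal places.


Step 1: theta = (w / 100) * BD / rho_w
Step 2: theta = (24.1 / 100) * 1.55 / 1.0
Step 3: theta = 0.241 * 1.55
Step 4: theta = 0.374

0.374


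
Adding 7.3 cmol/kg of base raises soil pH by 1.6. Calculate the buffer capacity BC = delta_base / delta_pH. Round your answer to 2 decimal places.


Step 1: BC = change in base / change in pH
Step 2: BC = 7.3 / 1.6
Step 3: BC = 4.56 cmol/(kg*pH unit)

4.56


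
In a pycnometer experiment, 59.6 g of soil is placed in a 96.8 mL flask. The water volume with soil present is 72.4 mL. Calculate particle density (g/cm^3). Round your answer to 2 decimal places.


Step 1: Volume of solids = flask volume - water volume with soil
Step 2: V_solids = 96.8 - 72.4 = 24.4 mL
Step 3: Particle density = mass / V_solids = 59.6 / 24.4 = 2.44 g/cm^3

2.44


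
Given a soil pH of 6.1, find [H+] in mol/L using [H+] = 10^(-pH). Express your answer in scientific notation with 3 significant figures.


Step 1: [H+] = 10^(-pH)
Step 2: [H+] = 10^(-6.1)
Step 3: [H+] = 7.94e-07 mol/L

7.94e-07


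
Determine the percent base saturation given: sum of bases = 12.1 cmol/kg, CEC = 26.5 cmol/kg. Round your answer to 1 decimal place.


Step 1: BS = 100 * (sum of bases) / CEC
Step 2: BS = 100 * 12.1 / 26.5
Step 3: BS = 45.7%

45.7


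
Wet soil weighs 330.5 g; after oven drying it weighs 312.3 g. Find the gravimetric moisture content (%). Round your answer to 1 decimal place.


Step 1: Water mass = wet - dry = 330.5 - 312.3 = 18.2 g
Step 2: w = 100 * water mass / dry mass
Step 3: w = 100 * 18.2 / 312.3 = 5.8%

5.8


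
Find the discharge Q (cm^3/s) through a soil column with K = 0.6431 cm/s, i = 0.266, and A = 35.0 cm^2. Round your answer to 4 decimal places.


Step 1: Apply Darcy's law: Q = K * i * A
Step 2: Q = 0.6431 * 0.266 * 35.0
Step 3: Q = 5.9873 cm^3/s

5.9873


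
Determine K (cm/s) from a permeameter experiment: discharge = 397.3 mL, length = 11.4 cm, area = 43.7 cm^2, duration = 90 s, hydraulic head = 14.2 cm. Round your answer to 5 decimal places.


Step 1: K = Q * L / (A * t * h)
Step 2: Numerator = 397.3 * 11.4 = 4529.22
Step 3: Denominator = 43.7 * 90 * 14.2 = 55848.6
Step 4: K = 4529.22 / 55848.6 = 0.0811 cm/s

0.0811


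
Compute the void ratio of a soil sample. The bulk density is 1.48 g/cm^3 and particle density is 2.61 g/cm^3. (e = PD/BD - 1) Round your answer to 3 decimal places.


Step 1: e = PD / BD - 1
Step 2: e = 2.61 / 1.48 - 1
Step 3: e = 1.76351 - 1
Step 4: e = 0.764

0.764


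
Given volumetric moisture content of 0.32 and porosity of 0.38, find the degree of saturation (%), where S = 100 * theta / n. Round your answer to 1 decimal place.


Step 1: S = 100 * theta_v / n
Step 2: S = 100 * 0.32 / 0.38
Step 3: S = 84.2%

84.2


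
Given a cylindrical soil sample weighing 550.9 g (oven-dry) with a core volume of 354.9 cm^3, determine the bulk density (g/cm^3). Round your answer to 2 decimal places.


Step 1: Identify the formula: BD = dry mass / volume
Step 2: Substitute values: BD = 550.9 / 354.9
Step 3: BD = 1.55 g/cm^3

1.55


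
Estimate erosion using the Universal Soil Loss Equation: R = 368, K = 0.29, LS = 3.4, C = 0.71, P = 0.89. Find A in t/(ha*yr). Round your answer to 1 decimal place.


Step 1: A = R * K * LS * C * P
Step 2: R * K = 368 * 0.29 = 106.72
Step 3: (R*K) * LS = 106.72 * 3.4 = 362.848
Step 4: * C * P = 362.848 * 0.71 * 0.89 = 229.3
Step 5: A = 229.3 t/(ha*yr)

229.3


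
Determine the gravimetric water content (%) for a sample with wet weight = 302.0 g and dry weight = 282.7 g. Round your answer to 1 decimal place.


Step 1: Water mass = wet - dry = 302.0 - 282.7 = 19.3 g
Step 2: w = 100 * water mass / dry mass
Step 3: w = 100 * 19.3 / 282.7 = 6.8%

6.8


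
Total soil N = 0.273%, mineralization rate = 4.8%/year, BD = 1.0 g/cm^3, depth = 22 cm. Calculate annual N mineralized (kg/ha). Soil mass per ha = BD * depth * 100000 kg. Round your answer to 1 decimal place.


Step 1: Soil mass per ha = BD * depth * 100000 = 1.0 * 22 * 100000 = 2200000 kg
Step 2: Total N pool = soil mass * N%/100 = 2200000 * 0.273/100 = 6006.0 kg/ha
Step 3: N mineralized = N pool * rate%/100 = 6006.0 * 4.8/100 = 288.3 kg/ha/yr

288.3


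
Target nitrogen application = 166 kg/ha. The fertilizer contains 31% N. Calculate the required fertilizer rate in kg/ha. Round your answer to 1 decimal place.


Step 1: Fertilizer rate = target N / (N content / 100)
Step 2: Rate = 166 / (31 / 100)
Step 3: Rate = 166 / 0.31
Step 4: Rate = 535.5 kg/ha

535.5


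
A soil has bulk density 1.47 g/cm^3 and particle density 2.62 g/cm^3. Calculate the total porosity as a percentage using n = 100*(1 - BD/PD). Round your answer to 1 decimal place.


Step 1: Formula: n = 100 * (1 - BD / PD)
Step 2: n = 100 * (1 - 1.47 / 2.62)
Step 3: n = 100 * (1 - 0.56107)
Step 4: n = 43.9%

43.9


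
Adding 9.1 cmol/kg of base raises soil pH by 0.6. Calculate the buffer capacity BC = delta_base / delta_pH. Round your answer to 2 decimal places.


Step 1: BC = change in base / change in pH
Step 2: BC = 9.1 / 0.6
Step 3: BC = 15.17 cmol/(kg*pH unit)

15.17


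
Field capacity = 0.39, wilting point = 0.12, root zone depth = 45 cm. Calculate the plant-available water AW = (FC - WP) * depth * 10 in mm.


Step 1: Available water = (FC - WP) * depth * 10
Step 2: AW = (0.39 - 0.12) * 45 * 10
Step 3: AW = 0.27 * 45 * 10
Step 4: AW = 121.5 mm

121.5


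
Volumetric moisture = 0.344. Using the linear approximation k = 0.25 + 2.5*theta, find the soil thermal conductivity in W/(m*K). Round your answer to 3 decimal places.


Step 1: k = 0.25 + 2.5 * theta
Step 2: k = 0.25 + 2.5 * 0.344
Step 3: k = 0.25 + 0.86
Step 4: k = 1.11 W/(m*K)

1.11


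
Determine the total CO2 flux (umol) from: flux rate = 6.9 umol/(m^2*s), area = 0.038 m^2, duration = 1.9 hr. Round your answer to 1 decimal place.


Step 1: Convert time to seconds: 1.9 hr * 3600 = 6840.0 s
Step 2: Total = flux * area * time_s
Step 3: Total = 6.9 * 0.038 * 6840.0
Step 4: Total = 1793.4 umol

1793.4


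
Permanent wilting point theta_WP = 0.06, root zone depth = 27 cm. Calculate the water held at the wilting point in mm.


Step 1: Water (mm) = theta_WP * depth * 10
Step 2: Water = 0.06 * 27 * 10
Step 3: Water = 16.2 mm

16.2


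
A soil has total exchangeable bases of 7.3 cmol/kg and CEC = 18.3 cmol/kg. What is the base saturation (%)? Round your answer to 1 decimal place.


Step 1: BS = 100 * (sum of bases) / CEC
Step 2: BS = 100 * 7.3 / 18.3
Step 3: BS = 39.9%

39.9


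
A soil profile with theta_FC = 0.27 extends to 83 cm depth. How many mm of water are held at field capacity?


Step 1: Water (mm) = theta_FC * depth (cm) * 10
Step 2: Water = 0.27 * 83 * 10
Step 3: Water = 224.1 mm

224.1


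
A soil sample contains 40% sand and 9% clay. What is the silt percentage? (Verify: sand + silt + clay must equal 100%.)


Step 1: sand + silt + clay = 100%
Step 2: silt = 100 - sand - clay
Step 3: silt = 100 - 40 - 9
Step 4: silt = 51%

51


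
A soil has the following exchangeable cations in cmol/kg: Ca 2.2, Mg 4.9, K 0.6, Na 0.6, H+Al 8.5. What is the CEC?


Step 1: CEC = Ca + Mg + K + Na + (H+Al)
Step 2: CEC = 2.2 + 4.9 + 0.6 + 0.6 + 8.5
Step 3: CEC = 16.8 cmol/kg

16.8


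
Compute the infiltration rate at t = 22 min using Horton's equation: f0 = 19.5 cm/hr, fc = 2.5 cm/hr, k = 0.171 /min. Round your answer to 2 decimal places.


Step 1: f = fc + (f0 - fc) * exp(-k * t)
Step 2: exp(-0.171 * 22) = 0.023237
Step 3: f = 2.5 + (19.5 - 2.5) * 0.023237
Step 4: f = 2.5 + 17.0 * 0.023237
Step 5: f = 2.9 cm/hr

2.9


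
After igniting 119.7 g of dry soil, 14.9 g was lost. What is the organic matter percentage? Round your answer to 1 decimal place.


Step 1: OM% = 100 * LOI / sample mass
Step 2: OM = 100 * 14.9 / 119.7
Step 3: OM = 12.4%

12.4
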